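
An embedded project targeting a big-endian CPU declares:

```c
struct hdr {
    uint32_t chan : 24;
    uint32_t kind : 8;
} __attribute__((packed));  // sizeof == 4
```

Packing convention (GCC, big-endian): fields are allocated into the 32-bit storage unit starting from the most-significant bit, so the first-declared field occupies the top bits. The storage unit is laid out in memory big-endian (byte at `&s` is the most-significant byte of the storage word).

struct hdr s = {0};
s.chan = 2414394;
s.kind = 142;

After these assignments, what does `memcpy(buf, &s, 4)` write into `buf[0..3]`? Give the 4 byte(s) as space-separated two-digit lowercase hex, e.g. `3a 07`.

[8+:24] chan=2414394 & 0xffffff = 0x24d73a; word=0x24d73a00
[0+:8] kind=142 & 0xff = 0x8e; word=0x24d73a8e
word = 0x24d73a8e → big-endian bytes:
  [0]=0x24  [1]=0xd7  [2]=0x3a  [3]=0x8e

24 d7 3a 8e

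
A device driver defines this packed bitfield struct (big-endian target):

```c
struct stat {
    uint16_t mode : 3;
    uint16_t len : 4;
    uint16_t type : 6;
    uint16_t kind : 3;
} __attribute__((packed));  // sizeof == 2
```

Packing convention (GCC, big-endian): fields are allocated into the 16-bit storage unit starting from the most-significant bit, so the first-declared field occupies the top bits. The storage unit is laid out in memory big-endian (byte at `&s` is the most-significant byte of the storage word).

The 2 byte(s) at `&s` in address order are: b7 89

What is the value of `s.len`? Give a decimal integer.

11

[0]=0xb7 [1]=0x89 (big-endian) → word 0xb789
mode:3 @ bit 13 → (0xb789>>13)&0x7 = 0x5
len:4 @ bit 9 → (0xb789>>9)&0xf = 0xb  ←
type:6 @ bit 3 → (0xb789>>3)&0x3f = 0x31
kind:3 @ bit 0 → (0xb789>>0)&0x7 = 0x1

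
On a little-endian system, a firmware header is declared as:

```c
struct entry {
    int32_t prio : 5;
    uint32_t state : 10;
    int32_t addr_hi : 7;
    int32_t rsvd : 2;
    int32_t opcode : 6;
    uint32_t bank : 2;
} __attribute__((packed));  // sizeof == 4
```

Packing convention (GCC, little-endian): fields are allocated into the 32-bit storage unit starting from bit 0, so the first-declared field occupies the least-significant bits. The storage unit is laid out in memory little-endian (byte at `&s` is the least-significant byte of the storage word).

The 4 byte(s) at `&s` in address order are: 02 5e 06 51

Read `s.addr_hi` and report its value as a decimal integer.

[0]=0x02 [1]=0x5e [2]=0x06 [3]=0x51 (little-endian) → word 0x51065e02
prio [0+:5] = (word>>0) & 0x1f = 2
state [5+:10] = (word>>5) & 0x3ff = 752
addr_hi [15+:7] = (word>>15) & 0x7f = 12  ←
rsvd [22+:2] = (word>>22) & 0x3 = 0
opcode [24+:6] = (word>>24) & 0x3f = 17
bank [30+:2] = (word>>30) & 0x3 = 1
addr_hi signed 7b, MSB=0: value = 12

12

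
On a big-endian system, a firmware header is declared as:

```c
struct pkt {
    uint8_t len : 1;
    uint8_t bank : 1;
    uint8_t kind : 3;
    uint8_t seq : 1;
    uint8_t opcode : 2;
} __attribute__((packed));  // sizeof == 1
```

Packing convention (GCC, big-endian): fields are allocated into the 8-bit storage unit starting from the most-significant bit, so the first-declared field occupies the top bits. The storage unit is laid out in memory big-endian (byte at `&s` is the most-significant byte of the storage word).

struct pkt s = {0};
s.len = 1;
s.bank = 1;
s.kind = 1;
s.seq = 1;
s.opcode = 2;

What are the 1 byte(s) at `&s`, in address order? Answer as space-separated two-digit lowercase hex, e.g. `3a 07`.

ce

[7+:1] len=1 & 0x1 = 0x1; word=0x80
[6+:1] bank=1 & 0x1 = 0x1; word=0xc0
[3+:3] kind=1 & 0x7 = 0x1; word=0xc8
[2+:1] seq=1 & 0x1 = 0x1; word=0xcc
[0+:2] opcode=2 & 0x3 = 0x2; word=0xce
word = 0xce → big-endian bytes:
  [0]=0xce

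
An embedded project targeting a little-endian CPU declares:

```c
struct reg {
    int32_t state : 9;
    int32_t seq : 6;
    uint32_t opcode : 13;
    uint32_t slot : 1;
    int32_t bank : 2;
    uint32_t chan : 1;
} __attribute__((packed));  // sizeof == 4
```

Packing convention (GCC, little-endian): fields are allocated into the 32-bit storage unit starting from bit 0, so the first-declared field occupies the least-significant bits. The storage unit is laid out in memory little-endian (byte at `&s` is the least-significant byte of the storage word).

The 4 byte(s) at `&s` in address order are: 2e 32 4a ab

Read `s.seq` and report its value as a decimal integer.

25

[0]=0x2e [1]=0x32 [2]=0x4a [3]=0xab (little-endian) → word 0xab4a322e
state [0+:9] = (word>>0) & 0x1ff = 46
seq [9+:6] = (word>>9) & 0x3f = 25  ←
opcode [15+:13] = (word>>15) & 0x1fff = 5780
slot [28+:1] = (word>>28) & 0x1 = 0
bank [29+:2] = (word>>29) & 0x3 = 1
chan [31+:1] = (word>>31) & 0x1 = 1
seq signed 6b, MSB=0: value = 25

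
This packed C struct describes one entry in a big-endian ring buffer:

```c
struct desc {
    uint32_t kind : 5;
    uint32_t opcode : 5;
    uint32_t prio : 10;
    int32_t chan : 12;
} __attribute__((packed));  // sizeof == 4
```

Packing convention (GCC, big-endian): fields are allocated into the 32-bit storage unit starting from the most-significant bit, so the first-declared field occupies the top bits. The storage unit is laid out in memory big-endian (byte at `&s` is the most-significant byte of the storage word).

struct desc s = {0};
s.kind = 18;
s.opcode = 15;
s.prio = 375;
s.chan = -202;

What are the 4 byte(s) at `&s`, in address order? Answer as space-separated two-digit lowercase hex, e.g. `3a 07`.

93 d7 7f 36

kind:5 = 18 → 0x12 << 27 → word 0x90000000
opcode:5 = 15 → 0xf << 22 → word 0x93c00000
prio:10 = 375 → 0x177 << 12 → word 0x93d77000
chan:12 = -202 → 0xf36 << 0 → word 0x93d77f36
word = 0x93d77f36 → big-endian bytes:
  [0]=0x93  [1]=0xd7  [2]=0x7f  [3]=0x36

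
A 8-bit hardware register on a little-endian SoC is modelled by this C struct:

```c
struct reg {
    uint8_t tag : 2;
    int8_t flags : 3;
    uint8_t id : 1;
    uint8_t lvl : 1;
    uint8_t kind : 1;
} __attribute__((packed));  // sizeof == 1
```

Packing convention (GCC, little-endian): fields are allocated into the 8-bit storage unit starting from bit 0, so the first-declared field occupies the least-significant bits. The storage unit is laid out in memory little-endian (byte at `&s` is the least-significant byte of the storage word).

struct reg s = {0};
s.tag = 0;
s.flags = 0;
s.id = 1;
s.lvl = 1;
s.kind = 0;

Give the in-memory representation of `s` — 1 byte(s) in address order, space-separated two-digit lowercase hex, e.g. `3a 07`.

[0+:2] tag=0 & 0x3 = 0x0; word=0x00
[2+:3] flags=0 & 0x7 = 0x0; word=0x00
[5+:1] id=1 & 0x1 = 0x1; word=0x20
[6+:1] lvl=1 & 0x1 = 0x1; word=0x60
[7+:1] kind=0 & 0x1 = 0x0; word=0x60
word = 0x60 → little-endian bytes:
  [0]=0x60

60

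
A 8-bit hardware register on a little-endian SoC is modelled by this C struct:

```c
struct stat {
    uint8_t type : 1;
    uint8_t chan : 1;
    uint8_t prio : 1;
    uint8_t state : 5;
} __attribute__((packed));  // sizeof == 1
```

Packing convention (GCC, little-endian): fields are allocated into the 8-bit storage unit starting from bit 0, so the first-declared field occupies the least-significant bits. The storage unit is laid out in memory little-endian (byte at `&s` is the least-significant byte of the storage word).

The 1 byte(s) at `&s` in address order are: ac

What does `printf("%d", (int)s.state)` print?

[0]=0xac (little-endian) → word 0xac
type [0+:1] = (word>>0) & 0x1 = 0
chan [1+:1] = (word>>1) & 0x1 = 0
prio [2+:1] = (word>>2) & 0x1 = 1
state [3+:5] = (word>>3) & 0x1f = 21  ←

21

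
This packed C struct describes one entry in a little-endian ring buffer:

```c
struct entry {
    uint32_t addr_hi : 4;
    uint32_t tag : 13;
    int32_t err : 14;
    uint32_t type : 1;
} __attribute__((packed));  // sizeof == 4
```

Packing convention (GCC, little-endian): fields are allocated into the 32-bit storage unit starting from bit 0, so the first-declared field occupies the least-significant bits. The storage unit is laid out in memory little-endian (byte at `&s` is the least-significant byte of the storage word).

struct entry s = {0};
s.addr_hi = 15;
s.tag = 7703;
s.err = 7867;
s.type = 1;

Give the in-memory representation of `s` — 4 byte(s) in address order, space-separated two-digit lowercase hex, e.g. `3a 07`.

addr_hi:4 = 15 → 0xf << 0 → word 0x0000000f
tag:13 = 7703 → 0x1e17 << 4 → word 0x0001e17f
err:14 = 7867 → 0x1ebb << 17 → word 0x3d77e17f
type:1 = 1 → 0x1 << 31 → word 0xbd77e17f
word = 0xbd77e17f → little-endian bytes:
  [0]=0x7f  [1]=0xe1  [2]=0x77  [3]=0xbd

7f e1 77 bd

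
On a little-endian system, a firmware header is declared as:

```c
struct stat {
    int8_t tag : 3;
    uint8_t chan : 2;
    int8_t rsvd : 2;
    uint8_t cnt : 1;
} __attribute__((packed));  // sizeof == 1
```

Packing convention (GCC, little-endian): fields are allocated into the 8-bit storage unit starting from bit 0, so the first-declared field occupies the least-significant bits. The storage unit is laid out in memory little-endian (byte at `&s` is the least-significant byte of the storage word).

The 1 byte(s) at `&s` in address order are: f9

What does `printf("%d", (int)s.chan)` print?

[0]=0xf9 (little-endian) → word 0xf9
tag:3 @ bit 0 → (0xf9>>0)&0x7 = 0x1
chan:2 @ bit 3 → (0xf9>>3)&0x3 = 0x3  ←
rsvd:2 @ bit 5 → (0xf9>>5)&0x3 = 0x3
cnt:1 @ bit 7 → (0xf9>>7)&0x1 = 0x1

3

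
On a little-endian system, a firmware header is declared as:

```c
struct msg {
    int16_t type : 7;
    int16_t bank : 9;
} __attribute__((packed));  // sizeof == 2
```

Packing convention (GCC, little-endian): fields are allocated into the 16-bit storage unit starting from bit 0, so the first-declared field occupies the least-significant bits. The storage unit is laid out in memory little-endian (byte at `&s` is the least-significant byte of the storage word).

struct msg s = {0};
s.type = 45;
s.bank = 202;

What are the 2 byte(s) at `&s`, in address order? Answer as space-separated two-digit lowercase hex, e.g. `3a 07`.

2d 65

[0+:7] type=45 & 0x7f = 0x2d; word=0x002d
[7+:9] bank=202 & 0x1ff = 0xca; word=0x652d
word = 0x652d → little-endian bytes:
  [0]=0x2d  [1]=0x65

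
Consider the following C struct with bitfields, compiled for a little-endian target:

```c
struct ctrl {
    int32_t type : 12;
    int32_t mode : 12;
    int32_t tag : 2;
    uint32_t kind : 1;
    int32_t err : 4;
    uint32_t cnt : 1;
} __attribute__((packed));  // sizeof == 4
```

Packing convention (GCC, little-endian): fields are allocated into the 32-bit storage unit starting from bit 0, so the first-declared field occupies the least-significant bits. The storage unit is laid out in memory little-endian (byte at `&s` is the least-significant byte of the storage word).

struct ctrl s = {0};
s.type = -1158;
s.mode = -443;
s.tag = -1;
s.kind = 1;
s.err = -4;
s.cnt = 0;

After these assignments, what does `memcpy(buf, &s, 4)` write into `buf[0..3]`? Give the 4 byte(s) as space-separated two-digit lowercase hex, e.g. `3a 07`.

7a 5b e4 67

type (12b) val=-1158 bits=0xb7a at bit 0: 0x00000b7a
mode (12b) val=-443 bits=0xe45 at bit 12: 0x00e45b7a
tag (2b) val=-1 bits=0x3 at bit 24: 0x03e45b7a
kind (1b) val=1 bits=0x1 at bit 26: 0x07e45b7a
err (4b) val=-4 bits=0xc at bit 27: 0x67e45b7a
cnt (1b) val=0 bits=0x0 at bit 31: 0x67e45b7a
word = 0x67e45b7a → little-endian bytes:
  [0]=0x7a  [1]=0x5b  [2]=0xe4  [3]=0x67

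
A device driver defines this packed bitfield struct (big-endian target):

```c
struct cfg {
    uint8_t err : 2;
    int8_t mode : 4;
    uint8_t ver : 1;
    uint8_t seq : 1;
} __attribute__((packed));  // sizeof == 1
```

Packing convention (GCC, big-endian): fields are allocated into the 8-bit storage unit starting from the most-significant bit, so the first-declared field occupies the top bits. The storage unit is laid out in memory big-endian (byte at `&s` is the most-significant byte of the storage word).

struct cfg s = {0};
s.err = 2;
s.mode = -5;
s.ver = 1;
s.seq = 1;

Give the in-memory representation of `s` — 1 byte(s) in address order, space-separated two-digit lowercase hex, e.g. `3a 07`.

err:2 = 2 → 0x2 << 6 → word 0x80
mode:4 = -5 → 0xb << 2 → word 0xac
ver:1 = 1 → 0x1 << 1 → word 0xae
seq:1 = 1 → 0x1 << 0 → word 0xaf
word = 0xaf → big-endian bytes:
  [0]=0xaf

af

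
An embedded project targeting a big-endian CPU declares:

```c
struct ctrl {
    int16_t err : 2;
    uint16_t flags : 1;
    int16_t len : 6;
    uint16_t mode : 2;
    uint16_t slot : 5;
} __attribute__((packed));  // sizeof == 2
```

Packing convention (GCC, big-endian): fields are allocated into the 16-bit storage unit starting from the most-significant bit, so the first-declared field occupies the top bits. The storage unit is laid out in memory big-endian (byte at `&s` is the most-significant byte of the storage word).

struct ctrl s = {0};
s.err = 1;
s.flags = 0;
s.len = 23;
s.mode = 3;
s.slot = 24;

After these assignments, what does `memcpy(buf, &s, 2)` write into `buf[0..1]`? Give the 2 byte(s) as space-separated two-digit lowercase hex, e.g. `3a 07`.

err (2b) val=1 bits=0x1 at bit 14: 0x4000
flags (1b) val=0 bits=0x0 at bit 13: 0x4000
len (6b) val=23 bits=0x17 at bit 7: 0x4b80
mode (2b) val=3 bits=0x3 at bit 5: 0x4be0
slot (5b) val=24 bits=0x18 at bit 0: 0x4bf8
word = 0x4bf8 → big-endian bytes:
  [0]=0x4b  [1]=0xf8

4b f8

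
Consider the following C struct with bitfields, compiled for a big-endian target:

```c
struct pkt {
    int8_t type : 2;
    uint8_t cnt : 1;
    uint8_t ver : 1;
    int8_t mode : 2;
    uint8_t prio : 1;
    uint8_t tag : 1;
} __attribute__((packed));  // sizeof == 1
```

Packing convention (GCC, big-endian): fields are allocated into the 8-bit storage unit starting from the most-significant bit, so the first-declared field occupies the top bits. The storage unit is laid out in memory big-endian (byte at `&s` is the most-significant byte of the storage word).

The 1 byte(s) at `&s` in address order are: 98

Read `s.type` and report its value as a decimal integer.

-2

[0]=0x98 (big-endian) → word 0x98
type:2 @ bit 6 → (0x98>>6)&0x3 = 0x2  ←
cnt:1 @ bit 5 → (0x98>>5)&0x1 = 0x0
ver:1 @ bit 4 → (0x98>>4)&0x1 = 0x1
mode:2 @ bit 2 → (0x98>>2)&0x3 = 0x2
prio:1 @ bit 1 → (0x98>>1)&0x1 = 0x0
tag:1 @ bit 0 → (0x98>>0)&0x1 = 0x0
type signed 2b, MSB=1: 2 - 4 = -2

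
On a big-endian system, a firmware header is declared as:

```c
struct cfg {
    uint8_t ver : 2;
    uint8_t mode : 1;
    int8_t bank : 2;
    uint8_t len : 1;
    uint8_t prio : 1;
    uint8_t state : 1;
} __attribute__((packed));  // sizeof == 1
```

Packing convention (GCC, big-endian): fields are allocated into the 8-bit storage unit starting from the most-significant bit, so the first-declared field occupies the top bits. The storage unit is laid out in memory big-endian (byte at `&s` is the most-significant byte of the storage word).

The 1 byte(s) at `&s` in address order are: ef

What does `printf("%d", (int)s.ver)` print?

[0]=0xef (big-endian) → word 0xef
ver:2 @ bit 6 → (0xef>>6)&0x3 = 0x3  ←
mode:1 @ bit 5 → (0xef>>5)&0x1 = 0x1
bank:2 @ bit 3 → (0xef>>3)&0x3 = 0x1
len:1 @ bit 2 → (0xef>>2)&0x1 = 0x1
prio:1 @ bit 1 → (0xef>>1)&0x1 = 0x1
state:1 @ bit 0 → (0xef>>0)&0x1 = 0x1

3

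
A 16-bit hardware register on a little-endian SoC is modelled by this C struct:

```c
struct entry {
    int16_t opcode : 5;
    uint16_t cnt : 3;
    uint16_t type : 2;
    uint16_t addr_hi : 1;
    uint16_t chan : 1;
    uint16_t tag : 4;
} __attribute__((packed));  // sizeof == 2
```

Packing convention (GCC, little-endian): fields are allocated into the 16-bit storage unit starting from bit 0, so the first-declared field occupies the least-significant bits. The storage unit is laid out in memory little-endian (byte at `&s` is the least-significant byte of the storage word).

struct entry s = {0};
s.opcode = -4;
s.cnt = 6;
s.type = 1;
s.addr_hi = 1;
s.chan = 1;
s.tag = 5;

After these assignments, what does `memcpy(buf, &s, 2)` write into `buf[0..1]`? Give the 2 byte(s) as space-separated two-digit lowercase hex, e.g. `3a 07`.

dc 5d

[0+:5] opcode=-4 & 0x1f = 0x1c; word=0x001c
[5+:3] cnt=6 & 0x7 = 0x6; word=0x00dc
[8+:2] type=1 & 0x3 = 0x1; word=0x01dc
[10+:1] addr_hi=1 & 0x1 = 0x1; word=0x05dc
[11+:1] chan=1 & 0x1 = 0x1; word=0x0ddc
[12+:4] tag=5 & 0xf = 0x5; word=0x5ddc
word = 0x5ddc → little-endian bytes:
  [0]=0xdc  [1]=0x5d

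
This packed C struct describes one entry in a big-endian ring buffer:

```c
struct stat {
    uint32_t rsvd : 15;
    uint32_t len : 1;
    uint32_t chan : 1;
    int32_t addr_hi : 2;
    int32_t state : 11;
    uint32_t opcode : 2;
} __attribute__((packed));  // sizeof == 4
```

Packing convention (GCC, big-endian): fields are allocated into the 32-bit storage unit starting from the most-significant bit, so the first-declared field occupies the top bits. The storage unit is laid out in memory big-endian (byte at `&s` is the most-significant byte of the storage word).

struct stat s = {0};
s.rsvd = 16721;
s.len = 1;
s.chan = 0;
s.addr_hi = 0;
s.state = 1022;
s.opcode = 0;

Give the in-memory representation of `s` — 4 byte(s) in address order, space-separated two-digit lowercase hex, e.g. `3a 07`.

rsvd:15 = 16721 → 0x4151 << 17 → word 0x82a20000
len:1 = 1 → 0x1 << 16 → word 0x82a30000
chan:1 = 0 → 0x0 << 15 → word 0x82a30000
addr_hi:2 = 0 → 0x0 << 13 → word 0x82a30000
state:11 = 1022 → 0x3fe << 2 → word 0x82a30ff8
opcode:2 = 0 → 0x0 << 0 → word 0x82a30ff8
word = 0x82a30ff8 → big-endian bytes:
  [0]=0x82  [1]=0xa3  [2]=0x0f  [3]=0xf8

82 a3 0f f8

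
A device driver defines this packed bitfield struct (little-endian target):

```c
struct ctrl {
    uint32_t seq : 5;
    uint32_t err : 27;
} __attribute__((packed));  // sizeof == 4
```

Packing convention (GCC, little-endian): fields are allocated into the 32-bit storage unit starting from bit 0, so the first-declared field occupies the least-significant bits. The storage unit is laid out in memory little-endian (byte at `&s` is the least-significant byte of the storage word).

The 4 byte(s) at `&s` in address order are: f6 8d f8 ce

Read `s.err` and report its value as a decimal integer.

[0]=0xf6 [1]=0x8d [2]=0xf8 [3]=0xce (little-endian) → word 0xcef88df6
seq:5 @ bit 0 → (0xcef88df6>>0)&0x1f = 0x16
err:27 @ bit 5 → (0xcef88df6>>5)&0x7ffffff = 0x677c46f  ←

108512367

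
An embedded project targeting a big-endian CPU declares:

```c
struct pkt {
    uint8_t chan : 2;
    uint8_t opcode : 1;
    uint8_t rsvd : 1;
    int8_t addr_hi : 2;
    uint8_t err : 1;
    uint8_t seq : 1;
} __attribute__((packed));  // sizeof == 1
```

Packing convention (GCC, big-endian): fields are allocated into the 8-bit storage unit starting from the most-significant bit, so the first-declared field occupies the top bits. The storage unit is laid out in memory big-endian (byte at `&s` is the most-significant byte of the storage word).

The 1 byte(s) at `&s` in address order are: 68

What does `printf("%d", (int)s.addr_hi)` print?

-2

[0]=0x68 (big-endian) → word 0x68
chan:2 @ bit 6 → (0x68>>6)&0x3 = 0x1
opcode:1 @ bit 5 → (0x68>>5)&0x1 = 0x1
rsvd:1 @ bit 4 → (0x68>>4)&0x1 = 0x0
addr_hi:2 @ bit 2 → (0x68>>2)&0x3 = 0x2  ←
err:1 @ bit 1 → (0x68>>1)&0x1 = 0x0
seq:1 @ bit 0 → (0x68>>0)&0x1 = 0x0
addr_hi signed 2b, MSB=1: 2 - 4 = -2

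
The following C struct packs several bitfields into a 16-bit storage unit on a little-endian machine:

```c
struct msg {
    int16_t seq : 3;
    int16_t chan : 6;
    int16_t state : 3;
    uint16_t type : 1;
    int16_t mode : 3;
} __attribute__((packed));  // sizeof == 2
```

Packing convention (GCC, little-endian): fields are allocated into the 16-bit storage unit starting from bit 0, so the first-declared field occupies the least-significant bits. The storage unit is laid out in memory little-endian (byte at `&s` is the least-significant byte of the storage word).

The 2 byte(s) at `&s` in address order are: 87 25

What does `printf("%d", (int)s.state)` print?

[0]=0x87 [1]=0x25 (little-endian) → word 0x2587
seq:3 @ bit 0 → (0x2587>>0)&0x7 = 0x7
chan:6 @ bit 3 → (0x2587>>3)&0x3f = 0x30
state:3 @ bit 9 → (0x2587>>9)&0x7 = 0x2  ←
type:1 @ bit 12 → (0x2587>>12)&0x1 = 0x0
mode:3 @ bit 13 → (0x2587>>13)&0x7 = 0x1
state signed 3b, MSB=0: value = 2

2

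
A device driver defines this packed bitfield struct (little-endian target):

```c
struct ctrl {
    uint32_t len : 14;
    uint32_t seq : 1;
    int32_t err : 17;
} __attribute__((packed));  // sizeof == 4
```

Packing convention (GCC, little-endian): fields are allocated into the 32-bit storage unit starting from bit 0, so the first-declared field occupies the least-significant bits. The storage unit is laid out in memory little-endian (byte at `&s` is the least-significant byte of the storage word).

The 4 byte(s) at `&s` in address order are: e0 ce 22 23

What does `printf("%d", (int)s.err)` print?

[0]=0xe0 [1]=0xce [2]=0x22 [3]=0x23 (little-endian) → word 0x2322cee0
len:14 @ bit 0 → (0x2322cee0>>0)&0x3fff = 0xee0
seq:1 @ bit 14 → (0x2322cee0>>14)&0x1 = 0x1
err:17 @ bit 15 → (0x2322cee0>>15)&0x1ffff = 0x4645  ←
err signed 17b, MSB=0: value = 17989

17989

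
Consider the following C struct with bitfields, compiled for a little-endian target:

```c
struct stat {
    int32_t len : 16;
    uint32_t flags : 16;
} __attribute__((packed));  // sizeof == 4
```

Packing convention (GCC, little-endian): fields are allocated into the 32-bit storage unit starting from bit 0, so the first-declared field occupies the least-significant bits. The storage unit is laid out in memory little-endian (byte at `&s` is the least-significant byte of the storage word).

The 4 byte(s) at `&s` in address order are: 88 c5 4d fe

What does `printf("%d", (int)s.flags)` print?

[0]=0x88 [1]=0xc5 [2]=0x4d [3]=0xfe (little-endian) → word 0xfe4dc588
len [0+:16] = (word>>0) & 0xffff = 50568
flags [16+:16] = (word>>16) & 0xffff = 65101  ←

65101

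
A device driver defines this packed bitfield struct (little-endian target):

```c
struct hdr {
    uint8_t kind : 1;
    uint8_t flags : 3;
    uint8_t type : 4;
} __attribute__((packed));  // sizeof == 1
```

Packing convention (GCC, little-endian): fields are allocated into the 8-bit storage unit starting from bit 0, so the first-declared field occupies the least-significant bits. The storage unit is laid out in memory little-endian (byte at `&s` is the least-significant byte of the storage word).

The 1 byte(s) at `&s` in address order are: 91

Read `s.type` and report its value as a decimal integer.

9

[0]=0x91 (little-endian) → word 0x91
kind [0+:1] = (word>>0) & 0x1 = 1
flags [1+:3] = (word>>1) & 0x7 = 0
type [4+:4] = (word>>4) & 0xf = 9  ←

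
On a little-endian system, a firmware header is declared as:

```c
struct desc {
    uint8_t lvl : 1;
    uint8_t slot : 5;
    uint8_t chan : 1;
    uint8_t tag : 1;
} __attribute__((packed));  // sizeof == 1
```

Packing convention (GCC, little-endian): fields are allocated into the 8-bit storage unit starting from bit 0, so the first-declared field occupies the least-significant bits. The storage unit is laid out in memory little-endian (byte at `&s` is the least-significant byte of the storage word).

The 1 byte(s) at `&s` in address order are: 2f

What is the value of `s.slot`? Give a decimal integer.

23

[0]=0x2f (little-endian) → word 0x2f
lvl [0+:1] = (word>>0) & 0x1 = 1
slot [1+:5] = (word>>1) & 0x1f = 23  ←
chan [6+:1] = (word>>6) & 0x1 = 0
tag [7+:1] = (word>>7) & 0x1 = 0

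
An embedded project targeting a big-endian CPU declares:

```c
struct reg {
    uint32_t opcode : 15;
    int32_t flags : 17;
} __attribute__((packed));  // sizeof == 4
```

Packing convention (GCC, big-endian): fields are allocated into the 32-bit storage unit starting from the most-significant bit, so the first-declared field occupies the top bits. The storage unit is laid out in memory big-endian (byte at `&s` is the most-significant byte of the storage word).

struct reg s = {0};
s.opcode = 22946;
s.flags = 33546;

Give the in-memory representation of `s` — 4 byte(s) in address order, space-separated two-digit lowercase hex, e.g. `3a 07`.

b3 44 83 0a

[17+:15] opcode=22946 & 0x7fff = 0x59a2; word=0xb3440000
[0+:17] flags=33546 & 0x1ffff = 0x830a; word=0xb344830a
word = 0xb344830a → big-endian bytes:
  [0]=0xb3  [1]=0x44  [2]=0x83  [3]=0x0a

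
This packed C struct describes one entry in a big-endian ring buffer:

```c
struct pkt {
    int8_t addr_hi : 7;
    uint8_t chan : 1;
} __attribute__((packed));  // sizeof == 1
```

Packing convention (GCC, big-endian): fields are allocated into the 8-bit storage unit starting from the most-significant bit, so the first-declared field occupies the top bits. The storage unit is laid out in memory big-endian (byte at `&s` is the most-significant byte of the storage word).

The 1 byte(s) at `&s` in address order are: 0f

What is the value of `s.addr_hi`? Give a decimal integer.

7

[0]=0x0f (big-endian) → word 0x0f
addr_hi [1+:7] = (word>>1) & 0x7f = 7  ←
chan [0+:1] = (word>>0) & 0x1 = 1
addr_hi signed 7b, MSB=0: value = 7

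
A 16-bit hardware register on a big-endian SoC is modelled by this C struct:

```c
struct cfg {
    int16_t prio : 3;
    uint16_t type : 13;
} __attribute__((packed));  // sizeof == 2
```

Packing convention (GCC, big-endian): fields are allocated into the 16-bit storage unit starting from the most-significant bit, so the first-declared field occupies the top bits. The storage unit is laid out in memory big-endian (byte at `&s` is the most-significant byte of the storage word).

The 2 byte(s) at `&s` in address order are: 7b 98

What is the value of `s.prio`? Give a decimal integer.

[0]=0x7b [1]=0x98 (big-endian) → word 0x7b98
prio [13+:3] = (word>>13) & 0x7 = 3  ←
type [0+:13] = (word>>0) & 0x1fff = 7064
prio signed 3b, MSB=0: value = 3

3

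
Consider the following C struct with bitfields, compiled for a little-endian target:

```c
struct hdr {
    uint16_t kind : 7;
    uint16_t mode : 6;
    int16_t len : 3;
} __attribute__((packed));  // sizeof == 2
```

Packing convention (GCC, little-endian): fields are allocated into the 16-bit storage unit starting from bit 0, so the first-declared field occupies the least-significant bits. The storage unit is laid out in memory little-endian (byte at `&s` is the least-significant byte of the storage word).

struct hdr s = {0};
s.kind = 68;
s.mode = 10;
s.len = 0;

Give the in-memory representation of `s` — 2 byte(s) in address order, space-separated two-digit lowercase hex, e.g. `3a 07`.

kind (7b) val=68 bits=0x44 at bit 0: 0x0044
mode (6b) val=10 bits=0xa at bit 7: 0x0544
len (3b) val=0 bits=0x0 at bit 13: 0x0544
word = 0x0544 → little-endian bytes:
  [0]=0x44  [1]=0x05

44 05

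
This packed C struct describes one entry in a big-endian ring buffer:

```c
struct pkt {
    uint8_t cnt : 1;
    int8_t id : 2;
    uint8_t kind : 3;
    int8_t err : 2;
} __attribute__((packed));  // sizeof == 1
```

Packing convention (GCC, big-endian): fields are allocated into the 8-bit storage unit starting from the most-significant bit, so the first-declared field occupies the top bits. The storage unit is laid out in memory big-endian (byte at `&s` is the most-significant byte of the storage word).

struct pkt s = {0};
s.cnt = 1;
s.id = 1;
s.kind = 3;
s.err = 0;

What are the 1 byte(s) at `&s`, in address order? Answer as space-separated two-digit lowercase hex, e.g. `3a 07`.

ac

cnt:1 = 1 → 0x1 << 7 → word 0x80
id:2 = 1 → 0x1 << 5 → word 0xa0
kind:3 = 3 → 0x3 << 2 → word 0xac
err:2 = 0 → 0x0 << 0 → word 0xac
word = 0xac → big-endian bytes:
  [0]=0xac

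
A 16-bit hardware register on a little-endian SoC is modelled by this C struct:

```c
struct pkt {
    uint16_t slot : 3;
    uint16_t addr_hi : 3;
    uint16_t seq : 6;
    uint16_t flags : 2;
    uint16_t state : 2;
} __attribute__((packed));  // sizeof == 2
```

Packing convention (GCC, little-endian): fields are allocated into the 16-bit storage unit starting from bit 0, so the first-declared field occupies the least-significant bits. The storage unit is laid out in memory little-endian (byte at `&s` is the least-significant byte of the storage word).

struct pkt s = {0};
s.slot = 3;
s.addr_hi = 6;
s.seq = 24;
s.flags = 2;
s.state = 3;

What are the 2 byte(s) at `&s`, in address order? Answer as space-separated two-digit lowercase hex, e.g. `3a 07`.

slot:3 = 3 → 0x3 << 0 → word 0x0003
addr_hi:3 = 6 → 0x6 << 3 → word 0x0033
seq:6 = 24 → 0x18 << 6 → word 0x0633
flags:2 = 2 → 0x2 << 12 → word 0x2633
state:2 = 3 → 0x3 << 14 → word 0xe633
word = 0xe633 → little-endian bytes:
  [0]=0x33  [1]=0xe6

33 e6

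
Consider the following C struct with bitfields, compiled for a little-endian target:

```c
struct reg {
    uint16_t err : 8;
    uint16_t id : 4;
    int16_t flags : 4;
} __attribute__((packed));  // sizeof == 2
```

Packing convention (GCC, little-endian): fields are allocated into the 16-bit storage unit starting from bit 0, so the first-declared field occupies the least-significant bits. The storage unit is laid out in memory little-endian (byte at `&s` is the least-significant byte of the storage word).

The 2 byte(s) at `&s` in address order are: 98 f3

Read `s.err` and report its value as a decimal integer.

[0]=0x98 [1]=0xf3 (little-endian) → word 0xf398
err:8 @ bit 0 → (0xf398>>0)&0xff = 0x98  ←
id:4 @ bit 8 → (0xf398>>8)&0xf = 0x3
flags:4 @ bit 12 → (0xf398>>12)&0xf = 0xf

152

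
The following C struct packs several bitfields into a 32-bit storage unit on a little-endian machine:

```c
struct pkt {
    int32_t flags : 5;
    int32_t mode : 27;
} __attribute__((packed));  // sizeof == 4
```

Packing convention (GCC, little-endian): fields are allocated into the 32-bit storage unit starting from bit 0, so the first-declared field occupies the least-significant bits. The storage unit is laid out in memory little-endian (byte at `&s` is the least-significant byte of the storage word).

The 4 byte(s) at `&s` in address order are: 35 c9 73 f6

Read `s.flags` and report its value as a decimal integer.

-11

[0]=0x35 [1]=0xc9 [2]=0x73 [3]=0xf6 (little-endian) → word 0xf673c935
flags:5 @ bit 0 → (0xf673c935>>0)&0x1f = 0x15  ←
mode:27 @ bit 5 → (0xf673c935>>5)&0x7ffffff = 0x7b39e49
flags signed 5b, MSB=1: 21 - 32 = -11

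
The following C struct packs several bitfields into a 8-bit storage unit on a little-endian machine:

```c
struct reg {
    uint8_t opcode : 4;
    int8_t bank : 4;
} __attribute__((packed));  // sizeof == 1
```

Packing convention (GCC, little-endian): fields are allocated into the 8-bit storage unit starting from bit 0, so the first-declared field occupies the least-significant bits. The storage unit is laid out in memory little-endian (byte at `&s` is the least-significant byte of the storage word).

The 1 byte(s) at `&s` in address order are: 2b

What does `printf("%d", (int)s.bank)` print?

2

[0]=0x2b (little-endian) → word 0x2b
opcode:4 @ bit 0 → (0x2b>>0)&0xf = 0xb
bank:4 @ bit 4 → (0x2b>>4)&0xf = 0x2  ←
bank signed 4b, MSB=0: value = 2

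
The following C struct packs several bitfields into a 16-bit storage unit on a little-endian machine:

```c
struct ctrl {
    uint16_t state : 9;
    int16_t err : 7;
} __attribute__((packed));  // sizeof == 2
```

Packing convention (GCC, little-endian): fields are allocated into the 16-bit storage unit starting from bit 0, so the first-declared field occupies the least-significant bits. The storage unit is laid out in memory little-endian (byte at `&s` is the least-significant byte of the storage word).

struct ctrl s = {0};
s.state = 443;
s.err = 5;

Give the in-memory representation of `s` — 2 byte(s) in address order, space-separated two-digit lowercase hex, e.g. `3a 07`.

bb 0b

[0+:9] state=443 & 0x1ff = 0x1bb; word=0x01bb
[9+:7] err=5 & 0x7f = 0x5; word=0x0bbb
word = 0x0bbb → little-endian bytes:
  [0]=0xbb  [1]=0x0b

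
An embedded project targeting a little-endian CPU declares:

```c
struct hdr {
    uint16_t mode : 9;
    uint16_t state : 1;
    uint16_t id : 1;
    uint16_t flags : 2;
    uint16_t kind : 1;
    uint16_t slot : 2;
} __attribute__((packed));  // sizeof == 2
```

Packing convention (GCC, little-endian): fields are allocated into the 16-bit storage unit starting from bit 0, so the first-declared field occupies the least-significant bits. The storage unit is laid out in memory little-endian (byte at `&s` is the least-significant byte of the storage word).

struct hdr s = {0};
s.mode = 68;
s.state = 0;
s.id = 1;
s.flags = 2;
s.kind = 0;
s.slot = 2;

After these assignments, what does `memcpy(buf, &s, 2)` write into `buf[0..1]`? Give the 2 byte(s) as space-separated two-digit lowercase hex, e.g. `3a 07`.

44 94

mode:9 = 68 → 0x44 << 0 → word 0x0044
state:1 = 0 → 0x0 << 9 → word 0x0044
id:1 = 1 → 0x1 << 10 → word 0x0444
flags:2 = 2 → 0x2 << 11 → word 0x1444
kind:1 = 0 → 0x0 << 13 → word 0x1444
slot:2 = 2 → 0x2 << 14 → word 0x9444
word = 0x9444 → little-endian bytes:
  [0]=0x44  [1]=0x94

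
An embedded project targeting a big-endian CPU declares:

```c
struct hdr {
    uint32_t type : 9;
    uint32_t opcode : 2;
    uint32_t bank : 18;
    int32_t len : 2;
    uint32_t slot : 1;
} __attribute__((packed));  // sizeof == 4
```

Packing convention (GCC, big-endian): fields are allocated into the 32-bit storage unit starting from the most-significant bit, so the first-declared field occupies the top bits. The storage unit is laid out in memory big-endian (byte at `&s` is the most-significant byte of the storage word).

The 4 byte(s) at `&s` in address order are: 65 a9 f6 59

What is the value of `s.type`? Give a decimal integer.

[0]=0x65 [1]=0xa9 [2]=0xf6 [3]=0x59 (big-endian) → word 0x65a9f659
type [23+:9] = (word>>23) & 0x1ff = 203  ←
opcode [21+:2] = (word>>21) & 0x3 = 1
bank [3+:18] = (word>>3) & 0x3ffff = 81611
len [1+:2] = (word>>1) & 0x3 = 0
slot [0+:1] = (word>>0) & 0x1 = 1

203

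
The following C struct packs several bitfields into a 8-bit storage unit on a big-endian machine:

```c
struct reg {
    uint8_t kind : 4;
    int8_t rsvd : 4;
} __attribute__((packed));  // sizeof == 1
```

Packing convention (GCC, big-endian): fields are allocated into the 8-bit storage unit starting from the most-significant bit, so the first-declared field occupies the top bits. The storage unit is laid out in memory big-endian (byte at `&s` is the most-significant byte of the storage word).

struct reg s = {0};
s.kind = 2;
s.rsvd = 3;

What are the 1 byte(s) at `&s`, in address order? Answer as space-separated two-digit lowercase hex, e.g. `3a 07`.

[4+:4] kind=2 & 0xf = 0x2; word=0x20
[0+:4] rsvd=3 & 0xf = 0x3; word=0x23
word = 0x23 → big-endian bytes:
  [0]=0x23

23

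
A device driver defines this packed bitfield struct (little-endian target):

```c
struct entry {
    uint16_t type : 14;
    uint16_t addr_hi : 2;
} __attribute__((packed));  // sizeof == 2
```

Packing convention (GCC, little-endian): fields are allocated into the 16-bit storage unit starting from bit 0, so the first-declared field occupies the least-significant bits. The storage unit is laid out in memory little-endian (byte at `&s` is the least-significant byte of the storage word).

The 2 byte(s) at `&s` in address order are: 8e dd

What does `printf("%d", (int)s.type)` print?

7566

[0]=0x8e [1]=0xdd (little-endian) → word 0xdd8e
type:14 @ bit 0 → (0xdd8e>>0)&0x3fff = 0x1d8e  ←
addr_hi:2 @ bit 14 → (0xdd8e>>14)&0x3 = 0x3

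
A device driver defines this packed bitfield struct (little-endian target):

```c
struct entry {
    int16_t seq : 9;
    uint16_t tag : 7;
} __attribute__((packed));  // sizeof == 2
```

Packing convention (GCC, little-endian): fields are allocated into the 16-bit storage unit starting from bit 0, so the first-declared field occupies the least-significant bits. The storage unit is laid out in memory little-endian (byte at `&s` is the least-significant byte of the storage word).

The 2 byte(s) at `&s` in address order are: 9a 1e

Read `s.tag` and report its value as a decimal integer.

15

[0]=0x9a [1]=0x1e (little-endian) → word 0x1e9a
seq:9 @ bit 0 → (0x1e9a>>0)&0x1ff = 0x9a
tag:7 @ bit 9 → (0x1e9a>>9)&0x7f = 0xf  ←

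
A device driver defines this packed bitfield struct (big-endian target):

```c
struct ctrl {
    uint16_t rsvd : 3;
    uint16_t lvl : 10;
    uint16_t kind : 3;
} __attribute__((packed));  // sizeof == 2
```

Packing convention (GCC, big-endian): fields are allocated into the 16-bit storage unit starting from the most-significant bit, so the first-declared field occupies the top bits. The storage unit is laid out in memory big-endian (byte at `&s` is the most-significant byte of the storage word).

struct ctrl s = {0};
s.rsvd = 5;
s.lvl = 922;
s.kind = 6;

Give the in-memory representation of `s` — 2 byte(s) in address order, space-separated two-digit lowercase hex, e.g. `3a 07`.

rsvd:3 = 5 → 0x5 << 13 → word 0xa000
lvl:10 = 922 → 0x39a << 3 → word 0xbcd0
kind:3 = 6 → 0x6 << 0 → word 0xbcd6
word = 0xbcd6 → big-endian bytes:
  [0]=0xbc  [1]=0xd6

bc d6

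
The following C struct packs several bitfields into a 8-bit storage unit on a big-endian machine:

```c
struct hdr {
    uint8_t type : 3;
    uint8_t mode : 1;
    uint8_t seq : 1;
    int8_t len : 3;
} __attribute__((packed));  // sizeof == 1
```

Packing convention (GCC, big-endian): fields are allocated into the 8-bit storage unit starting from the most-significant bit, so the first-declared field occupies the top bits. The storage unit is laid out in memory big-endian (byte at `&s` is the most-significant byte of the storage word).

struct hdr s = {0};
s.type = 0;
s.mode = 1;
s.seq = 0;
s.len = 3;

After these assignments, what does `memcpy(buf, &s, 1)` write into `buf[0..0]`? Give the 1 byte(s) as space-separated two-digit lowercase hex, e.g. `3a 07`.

type (3b) val=0 bits=0x0 at bit 5: 0x00
mode (1b) val=1 bits=0x1 at bit 4: 0x10
seq (1b) val=0 bits=0x0 at bit 3: 0x10
len (3b) val=3 bits=0x3 at bit 0: 0x13
word = 0x13 → big-endian bytes:
  [0]=0x13

13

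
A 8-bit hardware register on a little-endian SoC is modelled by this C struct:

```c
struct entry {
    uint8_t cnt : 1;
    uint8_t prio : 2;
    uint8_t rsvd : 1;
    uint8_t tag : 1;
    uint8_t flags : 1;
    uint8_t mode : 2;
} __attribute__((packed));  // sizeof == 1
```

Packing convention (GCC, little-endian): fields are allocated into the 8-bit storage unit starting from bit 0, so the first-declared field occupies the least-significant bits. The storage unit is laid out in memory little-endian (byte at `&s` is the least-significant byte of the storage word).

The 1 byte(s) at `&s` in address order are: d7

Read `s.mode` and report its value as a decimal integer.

[0]=0xd7 (little-endian) → word 0xd7
cnt [0+:1] = (word>>0) & 0x1 = 1
prio [1+:2] = (word>>1) & 0x3 = 3
rsvd [3+:1] = (word>>3) & 0x1 = 0
tag [4+:1] = (word>>4) & 0x1 = 1
flags [5+:1] = (word>>5) & 0x1 = 0
mode [6+:2] = (word>>6) & 0x3 = 3  ←

3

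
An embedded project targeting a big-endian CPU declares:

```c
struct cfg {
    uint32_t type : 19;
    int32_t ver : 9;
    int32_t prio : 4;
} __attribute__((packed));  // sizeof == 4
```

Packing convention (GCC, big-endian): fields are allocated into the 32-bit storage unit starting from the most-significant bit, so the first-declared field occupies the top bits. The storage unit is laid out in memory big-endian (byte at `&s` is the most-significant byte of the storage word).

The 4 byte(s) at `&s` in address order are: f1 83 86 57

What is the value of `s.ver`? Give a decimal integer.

[0]=0xf1 [1]=0x83 [2]=0x86 [3]=0x57 (big-endian) → word 0xf1838657
type:19 @ bit 13 → (0xf1838657>>13)&0x7ffff = 0x78c1c
ver:9 @ bit 4 → (0xf1838657>>4)&0x1ff = 0x65  ←
prio:4 @ bit 0 → (0xf1838657>>0)&0xf = 0x7
ver signed 9b, MSB=0: value = 101

101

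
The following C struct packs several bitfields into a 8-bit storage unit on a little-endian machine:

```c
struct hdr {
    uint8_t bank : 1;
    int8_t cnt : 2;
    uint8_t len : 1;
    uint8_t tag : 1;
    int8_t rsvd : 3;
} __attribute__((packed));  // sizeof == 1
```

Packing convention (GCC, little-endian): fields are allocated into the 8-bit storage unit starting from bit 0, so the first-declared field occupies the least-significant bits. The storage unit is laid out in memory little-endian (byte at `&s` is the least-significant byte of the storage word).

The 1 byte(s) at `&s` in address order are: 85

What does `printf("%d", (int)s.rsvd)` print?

-4

[0]=0x85 (little-endian) → word 0x85
bank [0+:1] = (word>>0) & 0x1 = 1
cnt [1+:2] = (word>>1) & 0x3 = 2
len [3+:1] = (word>>3) & 0x1 = 0
tag [4+:1] = (word>>4) & 0x1 = 0
rsvd [5+:3] = (word>>5) & 0x7 = 4  ←
rsvd signed 3b, MSB=1: 4 - 8 = -4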